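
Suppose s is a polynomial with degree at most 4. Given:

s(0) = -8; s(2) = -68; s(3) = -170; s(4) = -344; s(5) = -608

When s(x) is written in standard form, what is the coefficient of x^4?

0

Write s(x) = ax^4 + bx³ + cx² + dx + e; the 5 given values yield a linear system in the 5 coefficients.
Solving, the leading coefficient vanishes, and s(x) = -3x³ - 9x² - 8.
The coefficient of x^4 is 0.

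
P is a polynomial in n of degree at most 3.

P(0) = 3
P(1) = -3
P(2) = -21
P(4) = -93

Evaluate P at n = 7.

Write P(n) = an³ + bn² + cn + d; the 4 given values yield a linear system in the 4 coefficients.
Solving, the leading coefficient vanishes, and P(n) = -6n² + 3.
Then P(7) = -291.

-291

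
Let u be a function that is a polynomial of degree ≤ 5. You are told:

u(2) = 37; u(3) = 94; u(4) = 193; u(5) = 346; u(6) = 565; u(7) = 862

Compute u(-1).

Write u(k) = ak^5 + bk^4 + ck³ + dk² + ek + p; the 6 given values yield a linear system in the 6 coefficients.
Solving, the top 2 coefficients vanish, and u(k) = 2k³ + 3k² + 4k + 1.
Then u(-1) = -2.

-2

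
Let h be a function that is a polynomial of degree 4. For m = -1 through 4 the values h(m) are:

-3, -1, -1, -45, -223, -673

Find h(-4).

First differences: 2, 0, -44, -178, -450. Second differences: -2, -44, -134, -272. Third differences: -42, -90, -138. Fourth differences: -48, -48.
Level-4 differences are constant, so h has degree 4.
Fitting a degree-4 polynomial gives h(m) = -2m^4 - 3m³ + m² + 4m - 1.
Then h(-4) = -321.

-321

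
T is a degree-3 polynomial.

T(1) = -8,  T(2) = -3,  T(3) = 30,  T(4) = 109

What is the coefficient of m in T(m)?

-4

Write T(m) = am³ + bm² + cm + d; the 4 given values yield a linear system in the 4 coefficients.
Solving, T(m) = 3m³ - 4m² - 4m - 3.
The coefficient of m is -4.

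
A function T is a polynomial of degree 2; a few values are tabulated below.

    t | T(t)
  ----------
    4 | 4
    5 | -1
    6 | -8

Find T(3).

Write T(t) = at² + bt + c; the 3 given values yield a linear system in the 3 coefficients.
Solving, T(t) = -t² + 4t + 4.
Then T(3) = 7.

7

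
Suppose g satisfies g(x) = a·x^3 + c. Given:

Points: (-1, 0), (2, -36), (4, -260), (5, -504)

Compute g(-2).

From g(-1) = 0 and g(2) = -36: -1a + c = 0 and 8a + c = -36.
Subtracting: 9a = -36, so a = -4; then c = 0 − (-4)·(-1) = -4.
So g(x) = -4x³ − 4, and g(-2) = 28.

28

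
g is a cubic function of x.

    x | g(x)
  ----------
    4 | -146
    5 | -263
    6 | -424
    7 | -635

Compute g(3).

-67

Write g(x) = ax³ + bx² + cx + d; the 4 given values yield a linear system in the 4 coefficients.
Solving, g(x) = -x³ - 7x² + 7x + 2.
Then g(3) = -67.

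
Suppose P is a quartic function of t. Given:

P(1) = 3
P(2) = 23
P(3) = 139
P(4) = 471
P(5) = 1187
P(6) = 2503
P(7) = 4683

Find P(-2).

Write P(t) = at^4 + bt³ + ct² + dt + e; the 7 given values yield a linear system in the 5 coefficients.
Solving, P(t) = 2t^4 - 2t² - 4t + 7.
Then P(-2) = 39.

39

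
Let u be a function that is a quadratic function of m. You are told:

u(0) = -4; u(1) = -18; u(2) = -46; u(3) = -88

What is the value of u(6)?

-298

First differences: -14, -28, -42. Second differences: -14, -14.
Level-2 differences are constant, so u has degree 2.
Fitting a degree-2 polynomial gives u(m) = -7m² - 7m - 4.
Then u(6) = -298.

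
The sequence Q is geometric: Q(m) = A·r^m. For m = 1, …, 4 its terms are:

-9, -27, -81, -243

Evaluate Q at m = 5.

-729

Consecutive ratio: -27/(-9) = 3, and -81/(-27) = 3, so r = 3.
Then A·3^1 = -9 gives A = -3, and Q(m) = -3·3^m.
Q(5) = -3·3^5 = -729.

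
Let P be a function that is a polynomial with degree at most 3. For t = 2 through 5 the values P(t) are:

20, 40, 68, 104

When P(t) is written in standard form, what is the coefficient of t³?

0

First differences: 20, 28, 36. Second differences: 8, 8.
Level-2 differences are constant, so P has degree 2.
Fitting a degree-2 polynomial gives P(t) = 4t² + 4.
The coefficient of t³ is 0.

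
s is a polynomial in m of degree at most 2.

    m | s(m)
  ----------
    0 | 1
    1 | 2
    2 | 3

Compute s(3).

4

Write s(m) = am² + bm + c; the 3 given values yield a linear system in the 3 coefficients.
Solving, the leading coefficient vanishes, and s(m) = m + 1.
Then s(3) = 4.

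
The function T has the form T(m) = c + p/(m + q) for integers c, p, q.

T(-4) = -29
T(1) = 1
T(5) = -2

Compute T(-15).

-7

(T(m) − c)(m + q) = p for each data point; the three points give a linear system in c and q, then p follows.
Solving: c = -5, q = 3, p = 24, so T(m) = -5 + 24/(m + 3).
Then T(-15) = -5 + 24/(-12) = -7.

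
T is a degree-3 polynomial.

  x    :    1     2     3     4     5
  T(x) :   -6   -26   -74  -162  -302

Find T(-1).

-2

First differences: -20, -48, -88, -140. Second differences: -28, -40, -52. Third differences: -12, -12.
Level-3 differences are constant, so T has degree 3.
Fitting a degree-3 polynomial gives T(x) = -2x³ - 2x² - 2.
Then T(-1) = -2.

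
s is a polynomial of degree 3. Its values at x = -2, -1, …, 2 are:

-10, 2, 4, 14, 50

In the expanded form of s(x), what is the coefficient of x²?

First differences: 12, 2, 10, 36. Second differences: -10, 8, 26. Third differences: 18, 18.
Level-3 differences are constant, so s has degree 3.
Fitting a degree-3 polynomial gives s(x) = 3x³ + 4x² + 3x + 4.
The coefficient of x² is 4.

4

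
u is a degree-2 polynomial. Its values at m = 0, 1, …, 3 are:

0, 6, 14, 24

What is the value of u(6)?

Write u(m) = am² + bm + c; the 4 given values yield a linear system in the 3 coefficients.
Solving, u(m) = m² + 5m.
Then u(6) = 66.

66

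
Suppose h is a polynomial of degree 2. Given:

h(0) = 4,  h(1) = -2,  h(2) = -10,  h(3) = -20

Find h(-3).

10

First differences: -6, -8, -10. Second differences: -2, -2.
Level-2 differences are constant, so h has degree 2.
Fitting a degree-2 polynomial gives h(x) = -x² - 5x + 4.
Then h(-3) = 10.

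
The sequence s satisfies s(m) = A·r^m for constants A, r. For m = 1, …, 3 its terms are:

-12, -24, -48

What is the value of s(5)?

-192

Consecutive ratio: -24/(-12) = 2, and -48/(-24) = 2, so r = 2.
Then A·2^1 = -12 gives A = -6, and s(m) = -6·2^m.
s(5) = -6·2^5 = -192.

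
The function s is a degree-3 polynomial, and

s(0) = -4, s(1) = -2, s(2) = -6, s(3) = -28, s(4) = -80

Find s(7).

-536

First differences: 2, -4, -22, -52. Second differences: -6, -18, -30. Third differences: -12, -12.
Level-3 differences are constant, so s has degree 3.
Fitting a degree-3 polynomial gives s(n) = -2n³ + 3n² + n - 4.
Then s(7) = -536.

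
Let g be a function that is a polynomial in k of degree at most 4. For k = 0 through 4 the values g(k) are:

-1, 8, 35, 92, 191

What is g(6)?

First differences: 9, 27, 57, 99. Second differences: 18, 30, 42. Third differences: 12, 12.
Level-3 differences are constant, so g has degree 3.
Fitting a degree-3 polynomial gives g(k) = 2k³ + 3k² + 4k - 1.
Then g(6) = 563.

563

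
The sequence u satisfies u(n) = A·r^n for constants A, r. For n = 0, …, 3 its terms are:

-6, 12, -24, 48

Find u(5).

Consecutive ratio: 12/(-6) = -2, and -24/12 = -2, so r = -2.
Then A·(-2)^0 = -6 gives A = -6, and u(n) = -6·(-2)^n.
u(5) = -6·(-2)^5 = 192.

192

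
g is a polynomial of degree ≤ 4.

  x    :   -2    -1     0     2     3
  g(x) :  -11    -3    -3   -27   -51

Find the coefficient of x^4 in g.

Write g(x) = ax^4 + bx³ + cx² + dx + e; the 5 given values yield a linear system in the 5 coefficients.
Solving, the top 2 coefficients vanish, and g(x) = -4x² - 4x - 3.
The coefficient of x^4 is 0.

0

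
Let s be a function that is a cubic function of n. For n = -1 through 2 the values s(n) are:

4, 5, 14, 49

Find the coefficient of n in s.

Write s(n) = an³ + bn² + cn + d; the 4 given values yield a linear system in the 4 coefficients.
Solving, s(n) = 3n³ + 4n² + 2n + 5.
The coefficient of n is 2.

2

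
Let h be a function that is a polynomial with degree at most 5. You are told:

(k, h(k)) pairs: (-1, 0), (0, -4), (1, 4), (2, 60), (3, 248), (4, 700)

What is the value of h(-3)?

140

Write h(k) = ak^5 + bk^4 + ck³ + dk² + ek + p; the 6 given values yield a linear system in the 6 coefficients.
Solving, the leading coefficient vanishes, and h(k) = 2k^4 + 2k³ + 4k² - 4.
Then h(-3) = 140.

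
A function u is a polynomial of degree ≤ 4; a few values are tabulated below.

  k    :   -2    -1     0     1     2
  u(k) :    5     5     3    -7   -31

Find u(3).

-75

First differences: 0, -2, -10, -24. Second differences: -2, -8, -14. Third differences: -6, -6.
Level-3 differences are constant, so u has degree 3.
Fitting a degree-3 polynomial gives u(k) = -k³ - 4k² - 5k + 3.
Then u(3) = -75.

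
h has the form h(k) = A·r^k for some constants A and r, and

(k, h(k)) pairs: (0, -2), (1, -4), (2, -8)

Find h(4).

-32

Consecutive ratio: -4/(-2) = 2, and -8/(-4) = 2, so r = 2.
Then A·2^0 = -2 gives A = -2, and h(k) = -2·2^k.
h(4) = -2·2^4 = -32.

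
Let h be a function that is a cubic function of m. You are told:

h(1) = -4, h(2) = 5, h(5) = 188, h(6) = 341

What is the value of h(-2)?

-43

Write h(m) = am³ + bm² + cm + d; the 4 given values yield a linear system in the 4 coefficients.
Solving, h(m) = 2m³ - 3m² + 4m - 7.
Then h(-2) = -43.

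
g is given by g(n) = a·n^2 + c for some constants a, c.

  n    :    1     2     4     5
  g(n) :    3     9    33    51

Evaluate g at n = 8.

From g(1) = 3 and g(2) = 9: 1a + c = 3 and 4a + c = 9.
Subtracting: 3a = 6, so a = 2; then c = 3 − 2·1 = 1.
So g(n) = 2n² + 1, and g(8) = 129.

129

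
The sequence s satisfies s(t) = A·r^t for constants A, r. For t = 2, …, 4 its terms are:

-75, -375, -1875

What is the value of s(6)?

-46875

Consecutive ratio: -375/(-75) = 5, and -1875/(-375) = 5, so r = 5.
Then A·5^2 = -75 gives A = -3, and s(t) = -3·5^t.
s(6) = -3·5^6 = -46875.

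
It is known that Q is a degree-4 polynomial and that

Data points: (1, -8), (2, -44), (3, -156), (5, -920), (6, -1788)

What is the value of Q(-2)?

4

Write Q(n) = an^4 + bn³ + cn² + dn + e; the 5 given values yield a linear system in the 5 coefficients.
Solving, Q(n) = -n^4 - 2n³ - n² - 4n.
Then Q(-2) = 4.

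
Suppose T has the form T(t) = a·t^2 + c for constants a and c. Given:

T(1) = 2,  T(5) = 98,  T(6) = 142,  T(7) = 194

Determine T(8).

254

From T(1) = 2 and T(5) = 98: 1a + c = 2 and 25a + c = 98.
Subtracting: 24a = 96, so a = 4; then c = 2 − 4·1 = -2.
So T(t) = 4t² − 2, and T(8) = 254.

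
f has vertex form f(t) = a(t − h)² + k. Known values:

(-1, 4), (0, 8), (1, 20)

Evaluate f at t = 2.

First differences 4, 12; second difference 8 = 2a, so a = 4.
Expanding, the t-coefficient is −2ah = -8h; matching it to the data gives h = -1, and then k = 4.
So f(t) = 4(t + 1)² + 4.
f(2) = 4·3² + 4 = 40.

40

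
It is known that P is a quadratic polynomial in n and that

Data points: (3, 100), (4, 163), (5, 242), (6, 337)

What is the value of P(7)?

448

Write P(n) = an² + bn + c; the 4 given values yield a linear system in the 3 coefficients.
Solving, P(n) = 8n² + 7n + 7.
Then P(7) = 448.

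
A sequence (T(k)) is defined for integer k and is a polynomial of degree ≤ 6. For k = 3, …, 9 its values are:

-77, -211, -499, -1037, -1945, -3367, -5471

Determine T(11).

First differences: -134, -288, -538, -908, -1422, -2104. Second differences: -154, -250, -370, -514, -682. Third differences: -96, -120, -144, -168. Fourth differences: -24, -24, -24.
Level-4 differences are constant, so T has degree 4.
Fitting a degree-4 polynomial gives T(k) = -k^4 + 2k³ - 4k² - 5k + 1.
Then T(11) = -12517.

-12517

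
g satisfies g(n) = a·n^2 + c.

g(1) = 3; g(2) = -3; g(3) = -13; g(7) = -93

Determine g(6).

From g(1) = 3 and g(2) = -3: 1a + c = 3 and 4a + c = -3.
Subtracting: 3a = -6, so a = -2; then c = 3 − (-2)·1 = 5.
So g(n) = -2n² + 5, and g(6) = -67.

-67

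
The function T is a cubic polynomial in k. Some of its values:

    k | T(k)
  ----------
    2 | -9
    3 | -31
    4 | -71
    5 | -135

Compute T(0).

5

Write T(k) = ak³ + bk² + ck + d; the 4 given values yield a linear system in the 4 coefficients.
Solving, T(k) = -k³ - 3k + 5.
Then T(0) = 5.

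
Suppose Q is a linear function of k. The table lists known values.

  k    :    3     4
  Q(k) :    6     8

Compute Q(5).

10

Write Q(k) = ak + b; the 2 given values yield a linear system in the 2 coefficients.
Solving, Q(k) = 2k.
Then Q(5) = 10.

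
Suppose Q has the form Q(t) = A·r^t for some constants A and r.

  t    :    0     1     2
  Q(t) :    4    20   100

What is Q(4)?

Consecutive ratio: 20/4 = 5, and 100/20 = 5, so r = 5.
Then A·5^0 = 4 gives A = 4, and Q(t) = 4·5^t.
Q(4) = 4·5^4 = 2500.

2500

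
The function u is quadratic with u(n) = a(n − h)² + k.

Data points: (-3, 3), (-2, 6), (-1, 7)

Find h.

-1

First differences 3, 1; second difference -2 = 2a, so a = -1.
Expanding, the n-coefficient is −2ah = 2h; matching it to the data gives h = -1, and then k = 7.
So u(n) = -1(n + 1)² + 7.
Hence h = -1.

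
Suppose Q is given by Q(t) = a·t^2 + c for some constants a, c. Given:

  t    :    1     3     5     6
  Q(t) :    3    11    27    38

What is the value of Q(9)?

83

From Q(1) = 3 and Q(3) = 11: 1a + c = 3 and 9a + c = 11.
Subtracting: 8a = 8, so a = 1; then c = 3 − 1·1 = 2.
So Q(t) = 1t² + 2, and Q(9) = 83.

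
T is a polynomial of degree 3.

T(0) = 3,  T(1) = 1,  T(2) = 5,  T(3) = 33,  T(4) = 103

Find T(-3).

-135

First differences: -2, 4, 28, 70. Second differences: 6, 24, 42. Third differences: 18, 18.
Level-3 differences are constant, so T has degree 3.
Fitting a degree-3 polynomial gives T(n) = 3n³ - 6n² + n + 3.
Then T(-3) = -135.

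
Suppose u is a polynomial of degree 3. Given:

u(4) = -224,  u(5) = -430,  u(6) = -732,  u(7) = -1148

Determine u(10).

-3260

Write u(x) = ax³ + bx² + cx + d; the 4 given values yield a linear system in the 4 coefficients.
Solving, u(x) = -3x³ - 3x² + 4x.
Then u(10) = -3260.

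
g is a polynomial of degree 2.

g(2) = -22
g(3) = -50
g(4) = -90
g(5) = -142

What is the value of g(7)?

-282

Write g(x) = ax² + bx + c; the 4 given values yield a linear system in the 3 coefficients.
Solving, g(x) = -6x² + 2x - 2.
Then g(7) = -282.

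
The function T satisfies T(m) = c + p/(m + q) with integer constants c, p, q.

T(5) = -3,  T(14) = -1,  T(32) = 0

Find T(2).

(T(m) − c)(m + q) = p for each data point; the three points give a linear system in c and q, then p follows.
Solving: c = 1, q = 4, p = -36, so T(m) = 1 − 36/(m + 4).
Then T(2) = 1 − 36/6 = -5.

-5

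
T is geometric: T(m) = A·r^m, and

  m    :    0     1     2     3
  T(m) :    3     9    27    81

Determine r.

Consecutive ratio: 9/3 = 3, and 27/9 = 3, so r = 3.
Then A·3^0 = 3 gives A = 3, and T(m) = 3·3^m.

3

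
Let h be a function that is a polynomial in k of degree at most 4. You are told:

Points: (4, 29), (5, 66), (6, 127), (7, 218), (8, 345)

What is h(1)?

First differences: 37, 61, 91, 127. Second differences: 24, 30, 36. Third differences: 6, 6.
Level-3 differences are constant, so h has degree 3.
Fitting a degree-3 polynomial gives h(k) = k³ - 3k² + 3k + 1.
Then h(1) = 2.

2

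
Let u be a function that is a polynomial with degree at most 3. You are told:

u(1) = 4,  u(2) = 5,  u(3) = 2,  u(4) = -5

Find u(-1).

First differences: 1, -3, -7. Second differences: -4, -4.
Level-2 differences are constant, so u has degree 2.
Fitting a degree-2 polynomial gives u(x) = -2x² + 7x - 1.
Then u(-1) = -10.

-10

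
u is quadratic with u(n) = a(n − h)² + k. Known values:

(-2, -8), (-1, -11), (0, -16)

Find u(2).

First differences -3, -5; second difference -2 = 2a, so a = -1.
Expanding, the n-coefficient is −2ah = 2h; matching it to the data gives h = -3, and then k = -7.
So u(n) = -1(n + 3)² − 7.
u(2) = -1·5² − 7 = -32.

-32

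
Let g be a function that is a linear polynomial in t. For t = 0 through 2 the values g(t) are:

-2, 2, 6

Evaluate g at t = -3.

-14

Write g(t) = at + b; the 3 given values yield a linear system in the 2 coefficients.
Solving, g(t) = 4t - 2.
Then g(-3) = -14.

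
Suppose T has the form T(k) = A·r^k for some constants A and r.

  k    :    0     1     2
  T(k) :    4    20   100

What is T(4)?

2500

Consecutive ratio: 20/4 = 5, and 100/20 = 5, so r = 5.
Then A·5^0 = 4 gives A = 4, and T(k) = 4·5^k.
T(4) = 4·5^4 = 2500.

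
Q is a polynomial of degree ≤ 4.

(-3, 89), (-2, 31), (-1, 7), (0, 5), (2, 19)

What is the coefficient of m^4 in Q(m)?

0

Write Q(m) = am^4 + bm³ + cm² + dm + e; the 5 given values yield a linear system in the 5 coefficients.
Solving, the leading coefficient vanishes, and Q(m) = -2m³ + 5m² + 5m + 5.
The coefficient of m^4 is 0.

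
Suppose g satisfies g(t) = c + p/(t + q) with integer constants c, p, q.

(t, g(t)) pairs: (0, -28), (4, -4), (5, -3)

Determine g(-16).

4

(g(t) − c)(t + q) = p for each data point; the three points give a linear system in c and q, then p follows.
Solving: c = 2, q = 1, p = -30, so g(t) = 2 − 30/(t + 1).
Then g(-16) = 2 − 30/(-15) = 4.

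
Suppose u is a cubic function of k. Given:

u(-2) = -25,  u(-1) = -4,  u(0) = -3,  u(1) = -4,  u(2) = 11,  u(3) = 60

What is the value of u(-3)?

-84

First differences: 21, 1, -1, 15, 49. Second differences: -20, -2, 16, 34. Third differences: 18, 18, 18.
Level-3 differences are constant, so u has degree 3.
Fitting a degree-3 polynomial gives u(k) = 3k³ - k² - 3k - 3.
Then u(-3) = -84.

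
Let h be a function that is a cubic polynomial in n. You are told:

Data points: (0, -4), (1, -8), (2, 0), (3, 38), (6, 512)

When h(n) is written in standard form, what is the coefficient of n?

Write h(n) = an³ + bn² + cn + d; the 5 given values yield a linear system in the 4 coefficients.
Solving, h(n) = 3n³ - 3n² - 4n - 4.
The coefficient of n is -4.

-4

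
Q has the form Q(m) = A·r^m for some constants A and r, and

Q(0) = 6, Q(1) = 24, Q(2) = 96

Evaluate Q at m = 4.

1536

Consecutive ratio: 24/6 = 4, and 96/24 = 4, so r = 4.
Then A·4^0 = 6 gives A = 6, and Q(m) = 6·4^m.
Q(4) = 6·4^4 = 1536.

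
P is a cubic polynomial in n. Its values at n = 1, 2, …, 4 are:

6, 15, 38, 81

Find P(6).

251

Write P(n) = an³ + bn² + cn + d; the 4 given values yield a linear system in the 4 coefficients.
Solving, P(n) = n³ + n² - n + 5.
Then P(6) = 251.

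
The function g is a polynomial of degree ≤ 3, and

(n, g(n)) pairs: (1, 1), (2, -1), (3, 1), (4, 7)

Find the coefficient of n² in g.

First differences: -2, 2, 6. Second differences: 4, 4.
Level-2 differences are constant, so g has degree 2.
Fitting a degree-2 polynomial gives g(n) = 2n² - 8n + 7.
The coefficient of n² is 2.

2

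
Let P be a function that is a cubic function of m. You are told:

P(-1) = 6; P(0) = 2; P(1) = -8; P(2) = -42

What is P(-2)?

22

Write P(m) = am³ + bm² + cm + d; the 4 given values yield a linear system in the 4 coefficients.
Solving, P(m) = -3m³ - 3m² - 4m + 2.
Then P(-2) = 22.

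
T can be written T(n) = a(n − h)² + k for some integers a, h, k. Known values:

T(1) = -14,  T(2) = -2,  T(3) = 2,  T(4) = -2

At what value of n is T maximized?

First differences 12, 4, -4; second difference -8 = 2a, so a = -4.
Expanding, the n-coefficient is −2ah = 8h; matching it to the data gives h = 3, and then k = 2.
So T(n) = -4(n − 3)² + 2.
Hence h = 3.

3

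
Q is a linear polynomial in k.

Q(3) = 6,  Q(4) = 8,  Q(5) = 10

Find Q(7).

First differences: 2, 2.
Level-1 differences are constant, so Q has degree 1.
Fitting a degree-1 polynomial gives Q(k) = 2k.
Then Q(7) = 14.

14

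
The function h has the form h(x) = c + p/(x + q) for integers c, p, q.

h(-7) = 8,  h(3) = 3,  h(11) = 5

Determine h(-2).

18

(h(x) − c)(x + q) = p for each data point; the three points give a linear system in c and q, then p follows.
Solving: c = 6, q = 1, p = -12, so h(x) = 6 − 12/(x + 1).
Then h(-2) = 6 − 12/(-1) = 18.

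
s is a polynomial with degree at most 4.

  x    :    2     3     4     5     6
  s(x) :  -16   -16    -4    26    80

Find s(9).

First differences: 0, 12, 30, 54. Second differences: 12, 18, 24. Third differences: 6, 6.
Level-3 differences are constant, so s has degree 3.
Fitting a degree-3 polynomial gives s(x) = x³ - 3x² - 4x - 4.
Then s(9) = 446.

446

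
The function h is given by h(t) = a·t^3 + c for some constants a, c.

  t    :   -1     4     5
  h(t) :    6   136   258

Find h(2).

From h(-1) = 6 and h(4) = 136: -1a + c = 6 and 64a + c = 136.
Subtracting: 65a = 130, so a = 2; then c = 6 − 2·(-1) = 8.
So h(t) = 2t³ + 8, and h(2) = 24.

24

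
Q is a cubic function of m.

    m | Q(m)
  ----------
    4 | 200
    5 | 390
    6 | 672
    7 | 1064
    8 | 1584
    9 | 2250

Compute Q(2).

First differences: 190, 282, 392, 520, 666. Second differences: 92, 110, 128, 146. Third differences: 18, 18, 18.
Level-3 differences are constant, so Q has degree 3.
Fitting a degree-3 polynomial gives Q(m) = 3m³ + m² - 2m.
Then Q(2) = 24.

24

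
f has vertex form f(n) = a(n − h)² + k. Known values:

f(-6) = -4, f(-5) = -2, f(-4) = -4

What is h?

First differences 2, -2; second difference -4 = 2a, so a = -2.
Expanding, the n-coefficient is −2ah = 4h; matching it to the data gives h = -5, and then k = -2.
So f(n) = -2(n + 5)² − 2.
Hence h = -5.

-5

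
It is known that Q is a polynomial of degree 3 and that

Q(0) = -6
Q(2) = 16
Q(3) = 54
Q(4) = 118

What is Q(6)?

348

Write Q(k) = ak³ + bk² + ck + d; the 4 given values yield a linear system in the 4 coefficients.
Solving, Q(k) = k³ + 4k² - k - 6.
Then Q(6) = 348.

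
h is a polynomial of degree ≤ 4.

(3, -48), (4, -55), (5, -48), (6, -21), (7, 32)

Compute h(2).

-33

First differences: -7, 7, 27, 53. Second differences: 14, 20, 26. Third differences: 6, 6.
Level-3 differences are constant, so h has degree 3.
Fitting a degree-3 polynomial gives h(n) = n³ - 5n² - 9n - 3.
Then h(2) = -33.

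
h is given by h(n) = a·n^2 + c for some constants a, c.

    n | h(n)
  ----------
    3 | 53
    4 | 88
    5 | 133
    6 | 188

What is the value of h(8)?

From h(3) = 53 and h(4) = 88: 9a + c = 53 and 16a + c = 88.
Subtracting: 7a = 35, so a = 5; then c = 53 − 5·9 = 8.
So h(n) = 5n² + 8, and h(8) = 328.

328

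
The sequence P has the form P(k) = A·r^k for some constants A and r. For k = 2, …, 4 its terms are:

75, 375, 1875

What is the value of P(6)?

Consecutive ratio: 375/75 = 5, and 1875/375 = 5, so r = 5.
Then A·5^2 = 75 gives A = 3, and P(k) = 3·5^k.
P(6) = 3·5^6 = 46875.

46875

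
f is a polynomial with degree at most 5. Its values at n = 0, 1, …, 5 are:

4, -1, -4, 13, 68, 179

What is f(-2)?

First differences: -5, -3, 17, 55, 111. Second differences: 2, 20, 38, 56. Third differences: 18, 18, 18.
Level-3 differences are constant, so f has degree 3.
Fitting a degree-3 polynomial gives f(n) = 3n³ - 8n² + 4.
Then f(-2) = -52.

-52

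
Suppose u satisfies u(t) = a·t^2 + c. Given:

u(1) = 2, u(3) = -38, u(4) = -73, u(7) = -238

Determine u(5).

-118

From u(1) = 2 and u(3) = -38: 1a + c = 2 and 9a + c = -38.
Subtracting: 8a = -40, so a = -5; then c = 2 − (-5)·1 = 7.
So u(t) = -5t² + 7, and u(5) = -118.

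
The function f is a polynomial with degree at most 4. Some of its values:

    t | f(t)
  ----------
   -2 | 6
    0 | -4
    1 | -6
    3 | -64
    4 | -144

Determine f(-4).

Write f(t) = at^4 + bt³ + ct² + dt + e; the 5 given values yield a linear system in the 5 coefficients.
Solving, the leading coefficient vanishes, and f(t) = -2t³ - t² + t - 4.
Then f(-4) = 104.

104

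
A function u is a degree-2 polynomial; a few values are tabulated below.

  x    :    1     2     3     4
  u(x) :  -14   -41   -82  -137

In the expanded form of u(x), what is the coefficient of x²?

Write u(x) = ax² + bx + c; the 4 given values yield a linear system in the 3 coefficients.
Solving, u(x) = -7x² - 6x - 1.
The coefficient of x² is -7.

-7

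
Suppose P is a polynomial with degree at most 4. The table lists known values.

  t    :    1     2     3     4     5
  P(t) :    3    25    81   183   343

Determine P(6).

First differences: 22, 56, 102, 160. Second differences: 34, 46, 58. Third differences: 12, 12.
Level-3 differences are constant, so P has degree 3.
Fitting a degree-3 polynomial gives P(t) = 2t³ + 5t² - 7t + 3.
Then P(6) = 573.

573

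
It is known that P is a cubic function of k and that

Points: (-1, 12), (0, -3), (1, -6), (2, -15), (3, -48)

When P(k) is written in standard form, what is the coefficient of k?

-6

Write P(k) = ak³ + bk² + ck + d; the 5 given values yield a linear system in the 4 coefficients.
Solving, P(k) = -3k³ + 6k² - 6k - 3.
The coefficient of k is -6.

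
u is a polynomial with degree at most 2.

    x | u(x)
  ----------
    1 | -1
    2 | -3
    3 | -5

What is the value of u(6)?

First differences: -2, -2.
Level-1 differences are constant, so u has degree 1.
Fitting a degree-1 polynomial gives u(x) = -2x + 1.
Then u(6) = -11.

-11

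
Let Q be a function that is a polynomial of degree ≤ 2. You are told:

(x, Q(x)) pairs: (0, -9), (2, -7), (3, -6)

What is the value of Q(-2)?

Write Q(x) = ax² + bx + c; the 3 given values yield a linear system in the 3 coefficients.
Solving, the leading coefficient vanishes, and Q(x) = x - 9.
Then Q(-2) = -11.

-11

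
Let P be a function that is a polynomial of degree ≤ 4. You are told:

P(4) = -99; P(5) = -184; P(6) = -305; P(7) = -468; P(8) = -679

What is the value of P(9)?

Write P(t) = at^4 + bt³ + ct² + dt + e; the 5 given values yield a linear system in the 5 coefficients.
Solving, the leading coefficient vanishes, and P(t) = -t³ - 3t² + 3t + 1.
Then P(9) = -944.

-944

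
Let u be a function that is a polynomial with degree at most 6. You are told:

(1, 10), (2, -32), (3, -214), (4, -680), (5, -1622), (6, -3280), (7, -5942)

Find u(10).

First differences: -42, -182, -466, -942, -1658, -2662. Second differences: -140, -284, -476, -716, -1004. Third differences: -144, -192, -240, -288. Fourth differences: -48, -48, -48.
Level-4 differences are constant, so u has degree 4.
Fitting a degree-4 polynomial gives u(t) = -2t^4 - 4t³ + 4t² + 4t + 8.
Then u(10) = -23552.

-23552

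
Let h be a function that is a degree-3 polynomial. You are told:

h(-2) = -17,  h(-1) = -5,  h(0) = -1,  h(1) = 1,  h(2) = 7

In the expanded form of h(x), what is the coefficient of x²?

Write h(x) = ax³ + bx² + cx + d; the 5 given values yield a linear system in the 4 coefficients.
Solving, h(x) = x³ - x² + 2x - 1.
The coefficient of x² is -1.

-1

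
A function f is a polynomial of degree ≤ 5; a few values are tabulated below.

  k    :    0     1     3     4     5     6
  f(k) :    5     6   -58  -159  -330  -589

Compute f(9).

Write f(k) = ak^5 + bk^4 + ck³ + dk² + ek + p; the 6 given values yield a linear system in the 6 coefficients.
Solving, the top 2 coefficients vanish, and f(k) = -3k³ + k² + 3k + 5.
Then f(9) = -2074.

-2074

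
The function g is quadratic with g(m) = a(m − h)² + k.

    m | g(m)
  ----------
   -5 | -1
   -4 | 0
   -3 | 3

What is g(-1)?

First differences 1, 3; second difference 2 = 2a, so a = 1.
Expanding, the m-coefficient is −2ah = -2h; matching it to the data gives h = -5, and then k = -1.
So g(m) = 1(m + 5)² − 1.
g(-1) = 1·4² − 1 = 15.

15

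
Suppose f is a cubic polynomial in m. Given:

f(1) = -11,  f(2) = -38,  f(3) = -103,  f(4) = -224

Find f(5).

-419

Write f(m) = am³ + bm² + cm + d; the 4 given values yield a linear system in the 4 coefficients.
Solving, f(m) = -3m³ - m² - 3m - 4.
Then f(5) = -419.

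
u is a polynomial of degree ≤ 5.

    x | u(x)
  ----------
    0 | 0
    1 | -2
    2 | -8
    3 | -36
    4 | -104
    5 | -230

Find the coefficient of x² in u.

First differences: -2, -6, -28, -68, -126. Second differences: -4, -22, -40, -58. Third differences: -18, -18, -18.
Level-3 differences are constant, so u has degree 3.
Fitting a degree-3 polynomial gives u(x) = -3x³ + 7x² - 6x.
The coefficient of x² is 7.

7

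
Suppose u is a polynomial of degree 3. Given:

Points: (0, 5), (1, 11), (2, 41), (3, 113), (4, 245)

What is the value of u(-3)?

Write u(m) = am³ + bm² + cm + d; the 5 given values yield a linear system in the 4 coefficients.
Solving, u(m) = 3m³ + 3m² + 5.
Then u(-3) = -49.

-49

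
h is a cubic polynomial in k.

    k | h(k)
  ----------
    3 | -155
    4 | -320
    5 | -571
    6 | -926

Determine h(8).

-2020

Write h(k) = ak³ + bk² + ck + d; the 4 given values yield a linear system in the 4 coefficients.
Solving, h(k) = -3k³ - 7k² - 5k + 4.
Then h(8) = -2020.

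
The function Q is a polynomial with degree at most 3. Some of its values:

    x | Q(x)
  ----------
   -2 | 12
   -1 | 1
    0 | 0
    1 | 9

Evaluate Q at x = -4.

64

First differences: -11, -1, 9. Second differences: 10, 10.
Level-2 differences are constant, so Q has degree 2.
Fitting a degree-2 polynomial gives Q(x) = 5x² + 4x.
Then Q(-4) = 64.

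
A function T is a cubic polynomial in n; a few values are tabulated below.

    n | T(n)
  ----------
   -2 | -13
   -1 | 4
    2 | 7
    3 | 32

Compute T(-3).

Write T(n) = an³ + bn² + cn + d; the 4 given values yield a linear system in the 4 coefficients.
Solving, T(n) = 2n³ - 2n² - 3n + 5.
Then T(-3) = -58.

-58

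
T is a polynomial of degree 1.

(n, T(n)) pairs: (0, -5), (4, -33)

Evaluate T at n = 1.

-12

Write T(n) = an + b; the 2 given values yield a linear system in the 2 coefficients.
Solving, T(n) = -7n - 5.
Then T(1) = -12.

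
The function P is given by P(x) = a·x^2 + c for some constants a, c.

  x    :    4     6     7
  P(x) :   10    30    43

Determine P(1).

From P(4) = 10 and P(6) = 30: 16a + c = 10 and 36a + c = 30.
Subtracting: 20a = 20, so a = 1; then c = 10 − 1·16 = -6.
So P(x) = 1x² − 6, and P(1) = -5.

-5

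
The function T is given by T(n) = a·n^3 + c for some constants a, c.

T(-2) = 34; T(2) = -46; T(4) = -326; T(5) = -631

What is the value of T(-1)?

-1

From T(-2) = 34 and T(2) = -46: -8a + c = 34 and 8a + c = -46.
Subtracting: 16a = -80, so a = -5; then c = 34 − (-5)·(-8) = -6.
So T(n) = -5n³ − 6, and T(-1) = -1.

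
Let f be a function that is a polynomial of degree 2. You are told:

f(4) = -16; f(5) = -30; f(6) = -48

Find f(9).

-126

Write f(t) = at² + bt + c; the 3 given values yield a linear system in the 3 coefficients.
Solving, f(t) = -2t² + 4t.
Then f(9) = -126.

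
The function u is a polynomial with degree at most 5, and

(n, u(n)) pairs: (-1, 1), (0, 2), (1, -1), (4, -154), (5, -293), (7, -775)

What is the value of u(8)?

-1142

Write u(n) = an^5 + bn^4 + cn³ + dn² + en + p; the 6 given values yield a linear system in the 6 coefficients.
Solving, the top 2 coefficients vanish, and u(n) = -2n³ - 2n² + n + 2.
Then u(8) = -1142.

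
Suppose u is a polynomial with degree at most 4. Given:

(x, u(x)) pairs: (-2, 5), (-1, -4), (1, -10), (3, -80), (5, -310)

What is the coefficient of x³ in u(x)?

-2

Write u(x) = ax^4 + bx³ + cx² + dx + e; the 5 given values yield a linear system in the 5 coefficients.
Solving, the leading coefficient vanishes, and u(x) = -2x³ - 2x² - x - 5.
The coefficient of x³ is -2.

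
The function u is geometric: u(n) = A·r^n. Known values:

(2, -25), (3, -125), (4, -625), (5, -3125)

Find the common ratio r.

5

Consecutive ratio: -125/(-25) = 5, and -625/(-125) = 5, so r = 5.
Then A·5^2 = -25 gives A = -1, and u(n) = -1·5^n.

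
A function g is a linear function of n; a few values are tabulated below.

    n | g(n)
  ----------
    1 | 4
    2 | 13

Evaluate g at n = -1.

-14

Write g(n) = an + b; the 2 given values yield a linear system in the 2 coefficients.
Solving, g(n) = 9n - 5.
Then g(-1) = -14.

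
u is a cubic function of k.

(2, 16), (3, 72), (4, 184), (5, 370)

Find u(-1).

Write u(k) = ak³ + bk² + ck + d; the 4 given values yield a linear system in the 4 coefficients.
Solving, u(k) = 3k³ + k² - 6k.
Then u(-1) = 4.

4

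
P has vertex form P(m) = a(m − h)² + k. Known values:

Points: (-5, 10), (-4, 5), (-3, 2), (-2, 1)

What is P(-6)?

17

First differences -5, -3, -1; second difference 2 = 2a, so a = 1.
Expanding, the m-coefficient is −2ah = -2h; matching it to the data gives h = -2, and then k = 1.
So P(m) = 1(m + 2)² + 1.
P(-6) = 1·(-4)² + 1 = 17.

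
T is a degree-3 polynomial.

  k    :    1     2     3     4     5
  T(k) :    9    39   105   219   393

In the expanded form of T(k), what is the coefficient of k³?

Write T(k) = ak³ + bk² + ck + d; the 5 given values yield a linear system in the 4 coefficients.
Solving, T(k) = 2k³ + 6k² - 2k + 3.
The coefficient of k³ is 2.

2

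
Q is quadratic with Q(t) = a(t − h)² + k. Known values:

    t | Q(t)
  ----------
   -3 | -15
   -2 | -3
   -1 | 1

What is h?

First differences 12, 4; second difference -8 = 2a, so a = -4.
Expanding, the t-coefficient is −2ah = 8h; matching it to the data gives h = -1, and then k = 1.
So Q(t) = -4(t + 1)² + 1.
Hence h = -1.

-1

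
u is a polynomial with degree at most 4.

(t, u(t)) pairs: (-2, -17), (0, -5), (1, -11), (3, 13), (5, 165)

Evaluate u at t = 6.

Write u(t) = at^4 + bt³ + ct² + dt + e; the 5 given values yield a linear system in the 5 coefficients.
Solving, the leading coefficient vanishes, and u(t) = 2t³ - 2t² - 6t - 5.
Then u(6) = 319.

319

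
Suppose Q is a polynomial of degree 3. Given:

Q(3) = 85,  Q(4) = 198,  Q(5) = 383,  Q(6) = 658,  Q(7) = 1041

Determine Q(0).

-2

Write Q(m) = am³ + bm² + cm + d; the 5 given values yield a linear system in the 4 coefficients.
Solving, Q(m) = 3m³ + 2m - 2.
Then Q(0) = -2.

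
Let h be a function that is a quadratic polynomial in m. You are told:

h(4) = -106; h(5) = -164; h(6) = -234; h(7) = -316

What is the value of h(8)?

-410

Write h(m) = am² + bm + c; the 4 given values yield a linear system in the 3 coefficients.
Solving, h(m) = -6m² - 4m + 6.
Then h(8) = -410.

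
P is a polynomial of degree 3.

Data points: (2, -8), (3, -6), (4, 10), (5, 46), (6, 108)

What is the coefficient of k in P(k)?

First differences: 2, 16, 36, 62. Second differences: 14, 20, 26. Third differences: 6, 6.
Level-3 differences are constant, so P has degree 3.
Fitting a degree-3 polynomial gives P(k) = k³ - 2k² - 7k + 6.
The coefficient of k is -7.

-7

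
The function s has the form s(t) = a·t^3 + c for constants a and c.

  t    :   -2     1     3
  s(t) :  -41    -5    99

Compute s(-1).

From s(-2) = -41 and s(1) = -5: -8a + c = -41 and 1a + c = -5.
Subtracting: 9a = 36, so a = 4; then c = -41 − 4·(-8) = -9.
So s(t) = 4t³ − 9, and s(-1) = -13.

-13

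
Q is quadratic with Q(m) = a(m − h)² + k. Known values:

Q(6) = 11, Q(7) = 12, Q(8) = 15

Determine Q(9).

20

First differences 1, 3; second difference 2 = 2a, so a = 1.
Expanding, the m-coefficient is −2ah = -2h; matching it to the data gives h = 6, and then k = 11.
So Q(m) = 1(m − 6)² + 11.
Q(9) = 1·3² + 11 = 20.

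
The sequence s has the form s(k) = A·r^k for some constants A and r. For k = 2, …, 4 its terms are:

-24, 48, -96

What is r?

-2

Consecutive ratio: 48/(-24) = -2, and -96/48 = -2, so r = -2.
Then A·(-2)^2 = -24 gives A = -6, and s(k) = -6·(-2)^k.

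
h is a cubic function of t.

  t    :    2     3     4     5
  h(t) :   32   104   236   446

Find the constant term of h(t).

-4

Write h(t) = at³ + bt² + ct + d; the 4 given values yield a linear system in the 4 coefficients.
Solving, h(t) = 3t³ + 3t² - 4.
The constant term is h(0) = -4.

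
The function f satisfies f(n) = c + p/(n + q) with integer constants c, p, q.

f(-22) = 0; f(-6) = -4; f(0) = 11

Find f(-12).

-1

(f(n) − c)(n + q) = p for each data point; the three points give a linear system in c and q, then p follows.
Solving: c = 1, q = 2, p = 20, so f(n) = 1 + 20/(n + 2).
Then f(-12) = 1 + 20/(-10) = -1.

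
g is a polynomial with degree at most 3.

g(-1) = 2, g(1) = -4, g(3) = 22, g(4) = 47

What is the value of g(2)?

Write g(x) = ax³ + bx² + cx + d; the 4 given values yield a linear system in the 4 coefficients.
Solving, the leading coefficient vanishes, and g(x) = 4x² - 3x - 5.
Then g(2) = 5.

5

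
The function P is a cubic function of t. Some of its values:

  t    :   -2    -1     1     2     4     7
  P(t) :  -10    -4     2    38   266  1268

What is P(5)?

494

Write P(t) = at³ + bt² + ct + d; the 6 given values yield a linear system in the 4 coefficients.
Solving, P(t) = 3t³ + 5t² - 6.
Then P(5) = 494.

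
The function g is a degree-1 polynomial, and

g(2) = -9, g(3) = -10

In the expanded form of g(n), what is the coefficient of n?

-1

Write g(n) = an + b; the 2 given values yield a linear system in the 2 coefficients.
Solving, g(n) = -n - 7.
The coefficient of n is -1.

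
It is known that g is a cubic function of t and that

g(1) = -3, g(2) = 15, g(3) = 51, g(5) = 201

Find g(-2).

Write g(t) = at³ + bt² + ct + d; the 4 given values yield a linear system in the 4 coefficients.
Solving, g(t) = t³ + 3t² + 2t - 9.
Then g(-2) = -9.

-9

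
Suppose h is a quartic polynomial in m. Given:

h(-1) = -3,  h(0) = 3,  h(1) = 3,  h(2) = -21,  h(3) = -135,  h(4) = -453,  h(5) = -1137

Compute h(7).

Write h(m) = am^4 + bm³ + cm² + dm + e; the 7 given values yield a linear system in the 5 coefficients.
Solving, h(m) = -2m^4 + m³ - m² + 2m + 3.
Then h(7) = -4491.

-4491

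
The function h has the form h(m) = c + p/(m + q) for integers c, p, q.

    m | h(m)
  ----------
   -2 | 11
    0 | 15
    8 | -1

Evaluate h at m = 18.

3

(h(m) − c)(m + q) = p for each data point; the three points give a linear system in c and q, then p follows.
Solving: c = 5, q = -3, p = -30, so h(m) = 5 − 30/(m − 3).
Then h(18) = 5 − 30/15 = 3.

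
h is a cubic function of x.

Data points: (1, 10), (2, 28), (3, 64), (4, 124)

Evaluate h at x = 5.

Write h(x) = ax³ + bx² + cx + d; the 4 given values yield a linear system in the 4 coefficients.
Solving, h(x) = x³ + 3x² + 2x + 4.
Then h(5) = 214.

214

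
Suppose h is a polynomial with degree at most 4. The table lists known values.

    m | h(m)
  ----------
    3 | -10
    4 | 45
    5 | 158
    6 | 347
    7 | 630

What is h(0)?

-7

First differences: 55, 113, 189, 283. Second differences: 58, 76, 94. Third differences: 18, 18.
Level-3 differences are constant, so h has degree 3.
Fitting a degree-3 polynomial gives h(m) = 3m³ - 7m² - 7m - 7.
The constant term is h(0) = -7.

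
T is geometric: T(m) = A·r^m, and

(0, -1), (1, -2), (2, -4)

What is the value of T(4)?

-16

Consecutive ratio: -2/(-1) = 2, and -4/(-2) = 2, so r = 2.
Then A·2^0 = -1 gives A = -1, and T(m) = -1·2^m.
T(4) = -1·2^4 = -16.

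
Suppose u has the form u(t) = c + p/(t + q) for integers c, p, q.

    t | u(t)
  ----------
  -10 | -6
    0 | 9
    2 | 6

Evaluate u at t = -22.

-2

(u(t) − c)(t + q) = p for each data point; the three points give a linear system in c and q, then p follows.
Solving: c = 0, q = 4, p = 36, so u(t) = 36/(t + 4).
Then u(-22) = 0 + 36/(-18) = -2.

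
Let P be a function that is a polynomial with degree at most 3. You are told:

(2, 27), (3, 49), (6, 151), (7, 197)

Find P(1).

Write P(x) = ax³ + bx² + cx + d; the 4 given values yield a linear system in the 4 coefficients.
Solving, the leading coefficient vanishes, and P(x) = 3x² + 7x + 1.
Then P(1) = 11.

11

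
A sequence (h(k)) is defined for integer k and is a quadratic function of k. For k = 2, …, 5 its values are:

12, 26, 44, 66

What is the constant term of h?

-4

First differences: 14, 18, 22. Second differences: 4, 4.
Level-2 differences are constant, so h has degree 2.
Fitting a degree-2 polynomial gives h(k) = 2k² + 4k - 4.
The constant term is h(0) = -4.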